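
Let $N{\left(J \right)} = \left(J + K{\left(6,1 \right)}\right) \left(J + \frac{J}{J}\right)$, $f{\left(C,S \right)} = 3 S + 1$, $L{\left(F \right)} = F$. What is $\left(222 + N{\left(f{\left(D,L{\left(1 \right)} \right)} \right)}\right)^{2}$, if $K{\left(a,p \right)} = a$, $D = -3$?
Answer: $73984$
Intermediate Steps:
$f{\left(C,S \right)} = 1 + 3 S$
$N{\left(J \right)} = \left(1 + J\right) \left(6 + J\right)$ ($N{\left(J \right)} = \left(J + 6\right) \left(J + \frac{J}{J}\right) = \left(6 + J\right) \left(J + 1\right) = \left(6 + J\right) \left(1 + J\right) = \left(1 + J\right) \left(6 + J\right)$)
$\left(222 + N{\left(f{\left(D,L{\left(1 \right)} \right)} \right)}\right)^{2} = \left(222 + \left(6 + \left(1 + 3 \cdot 1\right)^{2} + 7 \left(1 + 3 \cdot 1\right)\right)\right)^{2} = \left(222 + \left(6 + \left(1 + 3\right)^{2} + 7 \left(1 + 3\right)\right)\right)^{2} = \left(222 + \left(6 + 4^{2} + 7 \cdot 4\right)\right)^{2} = \left(222 + \left(6 + 16 + 28\right)\right)^{2} = \left(222 + 50\right)^{2} = 272^{2} = 73984$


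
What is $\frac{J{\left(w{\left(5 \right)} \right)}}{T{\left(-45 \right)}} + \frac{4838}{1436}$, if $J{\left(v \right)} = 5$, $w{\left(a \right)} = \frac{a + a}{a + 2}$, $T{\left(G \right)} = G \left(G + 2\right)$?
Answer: $\frac{936871}{277866} \approx 3.3717$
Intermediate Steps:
$T{\left(G \right)} = G \left(2 + G\right)$
$w{\left(a \right)} = \frac{2 a}{2 + a}$
$\frac{J{\left(w{\left(5 \right)} \right)}}{T{\left(-45 \right)}} + \frac{4838}{1436} = \frac{5}{\left(-45\right) \left(2 - 45\right)} + \frac{4838}{1436} = \frac{5}{\left(-45\right) \left(-43\right)} + 4838 \cdot \frac{1}{1436} = \frac{5}{1935} + \frac{2419}{718} = 5 \cdot \frac{1}{1935} + \frac{2419}{718} = \frac{1}{387} + \frac{2419}{718} = \frac{936871}{277866}$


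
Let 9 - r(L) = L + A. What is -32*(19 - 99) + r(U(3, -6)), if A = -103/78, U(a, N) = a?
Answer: 200251/78 ≈ 2567.3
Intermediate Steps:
A = -103/78 (A = -103*1/78 = -103/78 ≈ -1.3205)
r(L) = 805/78 - L (r(L) = 9 - (L - 103/78) = 9 - (-103/78 + L) = 9 + (103/78 - L) = 805/78 - L)
-32*(19 - 99) + r(U(3, -6)) = -32*(19 - 99) + (805/78 - 1*3) = -32*(-80) + (805/78 - 3) = 2560 + 571/78 = 200251/78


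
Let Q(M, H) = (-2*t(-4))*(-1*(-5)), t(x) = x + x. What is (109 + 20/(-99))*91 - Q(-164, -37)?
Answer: 972241/99 ≈ 9820.6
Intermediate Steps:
t(x) = 2*x
Q(M, H) = 80 (Q(M, H) = (-4*(-4))*(-1*(-5)) = -2*(-8)*5 = 16*5 = 80)
(109 + 20/(-99))*91 - Q(-164, -37) = (109 + 20/(-99))*91 - 1*80 = (109 + 20*(-1/99))*91 - 80 = (109 - 20/99)*91 - 80 = (10771/99)*91 - 80 = 980161/99 - 80 = 972241/99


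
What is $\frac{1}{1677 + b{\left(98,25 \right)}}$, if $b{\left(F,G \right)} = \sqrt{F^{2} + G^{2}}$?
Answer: $\frac{1677}{2802100} - \frac{\sqrt{10229}}{2802100} \approx 0.00056239$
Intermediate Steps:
$\frac{1}{1677 + b{\left(98,25 \right)}} = \frac{1}{1677 + \sqrt{98^{2} + 25^{2}}} = \frac{1}{1677 + \sqrt{9604 + 625}} = \frac{1}{1677 + \sqrt{10229}}$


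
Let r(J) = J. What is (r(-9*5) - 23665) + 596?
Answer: -23114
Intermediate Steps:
(r(-9*5) - 23665) + 596 = (-9*5 - 23665) + 596 = (-45 - 23665) + 596 = -23710 + 596 = -23114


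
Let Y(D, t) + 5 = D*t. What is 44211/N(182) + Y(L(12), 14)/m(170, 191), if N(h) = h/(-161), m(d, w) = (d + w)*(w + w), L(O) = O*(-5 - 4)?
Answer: -35056525462/896363 ≈ -39110.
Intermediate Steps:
L(O) = -9*O (L(O) = O*(-9) = -9*O)
m(d, w) = 2*w*(d + w) (m(d, w) = (d + w)*(2*w) = 2*w*(d + w))
N(h) = -h/161 (N(h) = h*(-1/161) = -h/161)
Y(D, t) = -5 + D*t
44211/N(182) + Y(L(12), 14)/m(170, 191) = 44211/((-1/161*182)) + (-5 - 9*12*14)/((2*191*(170 + 191))) = 44211/(-26/23) + (-5 - 108*14)/((2*191*361)) = 44211*(-23/26) + (-5 - 1512)/137902 = -1016853/26 - 1517*1/137902 = -1016853/26 - 1517/137902 = -35056525462/896363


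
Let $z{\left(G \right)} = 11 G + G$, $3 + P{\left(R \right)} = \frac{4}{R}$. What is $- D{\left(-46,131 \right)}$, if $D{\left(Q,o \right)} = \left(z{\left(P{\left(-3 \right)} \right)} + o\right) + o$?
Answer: $-210$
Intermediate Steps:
$P{\left(R \right)} = -3 + \frac{4}{R}$
$z{\left(G \right)} = 12 G$
$D{\left(Q,o \right)} = -52 + 2 o$ ($D{\left(Q,o \right)} = \left(12 \left(-3 + \frac{4}{-3}\right) + o\right) + o = \left(12 \left(-3 + 4 \left(- \frac{1}{3}\right)\right) + o\right) + o = \left(12 \left(-3 - \frac{4}{3}\right) + o\right) + o = \left(12 \left(- \frac{13}{3}\right) + o\right) + o = \left(-52 + o\right) + o = -52 + 2 o$)
$- D{\left(-46,131 \right)} = - (-52 + 2 \cdot 131) = - (-52 + 262) = \left(-1\right) 210 = -210$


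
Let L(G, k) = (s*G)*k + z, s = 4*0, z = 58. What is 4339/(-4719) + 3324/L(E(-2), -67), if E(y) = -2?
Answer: 7717147/136851 ≈ 56.391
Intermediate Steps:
s = 0
L(G, k) = 58 (L(G, k) = (0*G)*k + 58 = 0*k + 58 = 0 + 58 = 58)
4339/(-4719) + 3324/L(E(-2), -67) = 4339/(-4719) + 3324/58 = 4339*(-1/4719) + 3324*(1/58) = -4339/4719 + 1662/29 = 7717147/136851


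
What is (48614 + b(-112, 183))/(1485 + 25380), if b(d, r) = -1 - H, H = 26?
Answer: 48587/26865 ≈ 1.8086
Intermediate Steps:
b(d, r) = -27 (b(d, r) = -1 - 1*26 = -1 - 26 = -27)
(48614 + b(-112, 183))/(1485 + 25380) = (48614 - 27)/(1485 + 25380) = 48587/26865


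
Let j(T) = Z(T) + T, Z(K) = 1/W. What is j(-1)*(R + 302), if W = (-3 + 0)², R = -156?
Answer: -1168/9 ≈ -129.78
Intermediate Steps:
W = 9 (W = (-3)² = 9)
Z(K) = ⅑ (Z(K) = 1/9 = ⅑)
j(T) = ⅑ + T
j(-1)*(R + 302) = (⅑ - 1)*(-156 + 302) = -8/9*146 = -1168/9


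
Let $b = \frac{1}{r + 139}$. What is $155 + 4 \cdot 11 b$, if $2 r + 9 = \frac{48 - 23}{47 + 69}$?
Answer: $\frac{440973}{2839} \approx 155.33$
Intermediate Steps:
$r = - \frac{1019}{232}$ ($r = - \frac{9}{2} + \frac{\left(48 - 23\right) \frac{1}{47 + 69}}{2} = - \frac{9}{2} + \frac{25 \cdot \frac{1}{116}}{2} = - \frac{9}{2} + \frac{1}{2} \cdot \frac{25}{116} = - \frac{9}{2} + \frac{25}{232} = - \frac{1019}{232} \approx -4.3922$)
$b = \frac{232}{31229}$ ($b = \frac{1}{- \frac{1019}{232} + 139} = \frac{1}{\frac{31229}{232}} = \frac{232}{31229} \approx 0.007429$)
$155 + 4 \cdot 11 b = 155 + 4 \cdot 11 \cdot \frac{232}{31229} = 155 + 44 \cdot \frac{232}{31229} = 155 + \frac{928}{2839} = \frac{440973}{2839}$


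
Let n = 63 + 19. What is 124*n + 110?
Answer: 10278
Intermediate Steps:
n = 82
124*n + 110 = 124*82 + 110 = 10168 + 110 = 10278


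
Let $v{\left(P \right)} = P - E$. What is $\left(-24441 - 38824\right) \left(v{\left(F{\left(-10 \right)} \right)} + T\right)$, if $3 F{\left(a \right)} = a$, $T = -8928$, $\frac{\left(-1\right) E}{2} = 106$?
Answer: $\frac{1654885870}{3} \approx 5.5163 \cdot 10^{8}$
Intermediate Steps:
$E = -212$ ($E = \left(-2\right) 106 = -212$)
$F{\left(a \right)} = \frac{a}{3}$
$v{\left(P \right)} = 212 + P$ ($v{\left(P \right)} = P - -212 = P + 212 = 212 + P$)
$\left(-24441 - 38824\right) \left(v{\left(F{\left(-10 \right)} \right)} + T\right) = \left(-24441 - 38824\right) \left(\left(212 + \frac{1}{3} \left(-10\right)\right) - 8928\right) = - 63265 \left(\left(212 - \frac{10}{3}\right) - 8928\right) = - 63265 \left(\frac{626}{3} - 8928\right) = \left(-63265\right) \left(- \frac{26158}{3}\right) = \frac{1654885870}{3}$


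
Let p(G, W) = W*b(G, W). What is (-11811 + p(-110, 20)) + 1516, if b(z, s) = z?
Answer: -12495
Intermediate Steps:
p(G, W) = G*W (p(G, W) = W*G = G*W)
(-11811 + p(-110, 20)) + 1516 = (-11811 - 110*20) + 1516 = (-11811 - 2200) + 1516 = -14011 + 1516 = -12495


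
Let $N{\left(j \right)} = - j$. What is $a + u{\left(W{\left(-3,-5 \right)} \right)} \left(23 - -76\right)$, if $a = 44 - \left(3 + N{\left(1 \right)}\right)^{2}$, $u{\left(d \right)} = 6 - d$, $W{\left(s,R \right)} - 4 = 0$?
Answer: $238$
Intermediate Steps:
$W{\left(s,R \right)} = 4$ ($W{\left(s,R \right)} = 4 + 0 = 4$)
$a = 40$ ($a = 44 - \left(3 - 1\right)^{2} = 44 - 2^{2} = 44 - 4 = 40$)
$a + u{\left(W{\left(-3,-5 \right)} \right)} \left(23 - -76\right) = 40 + \left(6 - 4\right) \left(23 - -76\right) = 40 + \left(6 - 4\right) \left(23 + 76\right) = 40 + 2 \cdot 99 = 40 + 198 = 238$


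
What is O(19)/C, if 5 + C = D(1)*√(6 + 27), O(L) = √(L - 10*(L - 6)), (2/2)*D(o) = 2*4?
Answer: 5*I*√111/2087 + 24*I*√407/2087 ≈ 0.25724*I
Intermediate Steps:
D(o) = 8 (D(o) = 2*4 = 8)
O(L) = √(60 - 9*L) (O(L) = √(L - 10*(-6 + L)) = √(L + (60 - 10*L)) = √(60 - 9*L))
C = -5 + 8*√33 (C = -5 + 8*√(6 + 27) = -5 + 8*√33 ≈ 40.956)
O(19)/C = √(60 - 9*19)/(-5 + 8*√33) = √(60 - 171)/(-5 + 8*√33) = √(-111)/(-5 + 8*√33) = (I*√111)/(-5 + 8*√33) = I*√111/(-5 + 8*√33)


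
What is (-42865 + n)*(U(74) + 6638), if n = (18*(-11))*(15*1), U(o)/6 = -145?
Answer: -264376280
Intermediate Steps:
U(o) = -870 (U(o) = 6*(-145) = -870)
n = -2970 (n = -198*15 = -2970)
(-42865 + n)*(U(74) + 6638) = (-42865 - 2970)*(-870 + 6638) = -45835*5768 = -264376280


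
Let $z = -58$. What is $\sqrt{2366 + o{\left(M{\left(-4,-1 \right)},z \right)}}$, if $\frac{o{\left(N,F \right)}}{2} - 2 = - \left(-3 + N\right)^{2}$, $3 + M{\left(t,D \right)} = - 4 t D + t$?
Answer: $\sqrt{1018} \approx 31.906$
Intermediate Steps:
$M{\left(t,D \right)} = -3 + t - 4 D t$ ($M{\left(t,D \right)} = -3 + \left(- 4 t D + t\right) = -3 - \left(- t + 4 D t\right) = -3 + t - 4 D t$)
$o{\left(N,F \right)} = 4 - 2 \left(-3 + N\right)^{2}$ ($o{\left(N,F \right)} = 4 + 2 \left(- \left(-3 + N\right)^{2}\right) = 4 - 2 \left(-3 + N\right)^{2}$)
$\sqrt{2366 + o{\left(M{\left(-4,-1 \right)},z \right)}} = \sqrt{2366 + \left(4 - 2 \left(-3 - \left(7 + 16\right)\right)^{2}\right)} = \sqrt{2366 + \left(4 - 2 \left(-3 - 23\right)^{2}\right)} = \sqrt{2366 + \left(4 - 2 \left(-26\right)^{2}\right)} = \sqrt{2366 + \left(4 - 1352\right)} = \sqrt{2366 - 1348} = \sqrt{1018}$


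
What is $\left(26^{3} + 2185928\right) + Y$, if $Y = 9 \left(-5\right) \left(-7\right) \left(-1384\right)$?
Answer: $1767544$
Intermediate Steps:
$Y = -435960$ ($Y = \left(-45\right) \left(-7\right) \left(-1384\right) = 315 \left(-1384\right) = -435960$)
$\left(26^{3} + 2185928\right) + Y = \left(26^{3} + 2185928\right) - 435960 = \left(17576 + 2185928\right) - 435960 = 2203504 - 435960 = 1767544$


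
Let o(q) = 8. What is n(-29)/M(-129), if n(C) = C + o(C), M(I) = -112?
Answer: 3/16 ≈ 0.18750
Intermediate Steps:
n(C) = 8 + C (n(C) = C + 8 = 8 + C)
n(-29)/M(-129) = (8 - 29)/(-112) = -21*(-1/112) = 3/16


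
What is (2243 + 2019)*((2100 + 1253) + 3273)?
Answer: 28240012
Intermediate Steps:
(2243 + 2019)*((2100 + 1253) + 3273) = 4262*(3353 + 3273) = 4262*6626 = 28240012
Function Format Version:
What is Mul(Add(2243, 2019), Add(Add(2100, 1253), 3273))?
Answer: 28240012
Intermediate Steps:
Mul(Add(2243, 2019), Add(Add(2100, 1253), 3273)) = Mul(4262, Add(3353, 3273)) = Mul(4262, 6626) = 28240012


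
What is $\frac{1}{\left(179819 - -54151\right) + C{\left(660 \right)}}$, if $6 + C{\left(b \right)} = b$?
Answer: $\frac{1}{234624} \approx 4.2621 \cdot 10^{-6}$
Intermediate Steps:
$C{\left(b \right)} = -6 + b$
$\frac{1}{\left(179819 - -54151\right) + C{\left(660 \right)}} = \frac{1}{\left(179819 - -54151\right) + \left(-6 + 660\right)} = \frac{1}{\left(179819 + 54151\right) + 654} = \frac{1}{233970 + 654} = \frac{1}{234624}$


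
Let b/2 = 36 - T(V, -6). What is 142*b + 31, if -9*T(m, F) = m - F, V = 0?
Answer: 31333/3 ≈ 10444.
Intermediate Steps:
T(m, F) = -m/9 + F/9 (T(m, F) = -(m - F)/9 = -m/9 + F/9)
b = 220/3 (b = 2*(36 - (-1/9*0 + (1/9)*(-6))) = 2*(36 - (0 - 2/3)) = 2*(36 - 1*(-2/3)) = 2*(36 + 2/3) = 2*(110/3) = 220/3 ≈ 73.333)
142*b + 31 = 142*(220/3) + 31 = 31240/3 + 31 = 31333/3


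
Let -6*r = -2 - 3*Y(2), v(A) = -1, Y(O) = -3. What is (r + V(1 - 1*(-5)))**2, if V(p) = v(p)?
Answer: 169/36 ≈ 4.6944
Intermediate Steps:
V(p) = -1
r = -7/6 (r = -(-2 - 3*(-3))/6 = -(-2 + 9)/6 = -1/6*7 = -7/6 ≈ -1.1667)
(r + V(1 - 1*(-5)))**2 = (-7/6 - 1)**2 = (-13/6)**2 = 169/36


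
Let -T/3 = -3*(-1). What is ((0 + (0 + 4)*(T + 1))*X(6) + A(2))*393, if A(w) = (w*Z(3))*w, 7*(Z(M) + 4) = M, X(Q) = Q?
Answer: -567492/7 ≈ -81070.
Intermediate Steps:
Z(M) = -4 + M/7
T = -9 (T = -(-9)*(-1) = -3*3 = -9)
A(w) = -25*w²/7 (A(w) = (w*(-4 + (⅐)*3))*w = (w*(-4 + 3/7))*w = (w*(-25/7))*w = (-25*w/7)*w = -25*w²/7)
((0 + (0 + 4)*(T + 1))*X(6) + A(2))*393 = ((0 + (0 + 4)*(-9 + 1))*6 - 25/7*2²)*393 = ((0 + 4*(-8))*6 - 25/7*4)*393 = ((0 - 32)*6 - 100/7)*393 = (-32*6 - 100/7)*393 = (-192 - 100/7)*393 = -1444/7*393 = -567492/7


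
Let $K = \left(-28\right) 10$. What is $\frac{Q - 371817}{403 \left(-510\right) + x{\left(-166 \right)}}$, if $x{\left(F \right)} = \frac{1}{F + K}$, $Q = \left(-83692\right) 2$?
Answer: $\frac{240483646}{91666381} \approx 2.6235$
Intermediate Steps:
$K = -280$
$Q = -167384$
$x{\left(F \right)} = \frac{1}{-280 + F}$ ($x{\left(F \right)} = \frac{1}{F - 280} = \frac{1}{-280 + F}$)
$\frac{Q - 371817}{403 \left(-510\right) + x{\left(-166 \right)}} = \frac{-167384 - 371817}{403 \left(-510\right) + \frac{1}{-280 - 166}} = - \frac{539201}{-205530 + \frac{1}{-446}} = - \frac{539201}{-205530 - \frac{1}{446}} = - \frac{539201}{- \frac{91666381}{446}} = \left(-539201\right) \left(- \frac{446}{91666381}\right) = \frac{240483646}{91666381}$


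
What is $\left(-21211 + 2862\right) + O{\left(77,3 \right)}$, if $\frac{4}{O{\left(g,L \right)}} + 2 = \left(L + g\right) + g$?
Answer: $- \frac{2844091}{155} \approx -18349.0$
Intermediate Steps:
$O{\left(g,L \right)} = \frac{4}{-2 + L + 2 g}$ ($O{\left(g,L \right)} = \frac{4}{-2 + \left(\left(L + g\right) + g\right)} = \frac{4}{-2 + \left(L + 2 g\right)} = \frac{4}{-2 + L + 2 g}$)
$\left(-21211 + 2862\right) + O{\left(77,3 \right)} = \left(-21211 + 2862\right) + \frac{4}{-2 + 3 + 2 \cdot 77} = -18349 + \frac{4}{-2 + 3 + 154} = -18349 + \frac{4}{155} = - \frac{2844091}{155}$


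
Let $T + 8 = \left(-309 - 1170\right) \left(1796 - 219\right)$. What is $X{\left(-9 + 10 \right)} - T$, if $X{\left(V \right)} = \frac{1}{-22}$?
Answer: $\frac{51312601}{22} \approx 2.3324 \cdot 10^{6}$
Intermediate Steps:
$T = -2332391$ ($T = -8 + \left(-309 - 1170\right) \left(1796 - 219\right) = -8 - 2332383 = -2332391$)
$X{\left(V \right)} = - \frac{1}{22}$
$X{\left(-9 + 10 \right)} - T = - \frac{1}{22} - -2332391 = - \frac{1}{22} + 2332391 = \frac{51312601}{22}$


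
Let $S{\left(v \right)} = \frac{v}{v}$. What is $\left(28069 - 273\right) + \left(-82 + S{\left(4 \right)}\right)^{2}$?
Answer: $34357$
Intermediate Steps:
$S{\left(v \right)} = 1$
$\left(28069 - 273\right) + \left(-82 + S{\left(4 \right)}\right)^{2} = \left(28069 - 273\right) + \left(-82 + 1\right)^{2} = 27796 + \left(-81\right)^{2} = 27796 + 6561 = 34357$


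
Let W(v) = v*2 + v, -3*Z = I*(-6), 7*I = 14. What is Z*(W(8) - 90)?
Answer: -264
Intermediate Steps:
I = 2 (I = (⅐)*14 = 2)
Z = 4 (Z = -2*(-6)/3 = -⅓*(-12) = 4)
W(v) = 3*v (W(v) = 2*v + v = 3*v)
Z*(W(8) - 90) = 4*(3*8 - 90) = 4*(24 - 90) = 4*(-66) = -264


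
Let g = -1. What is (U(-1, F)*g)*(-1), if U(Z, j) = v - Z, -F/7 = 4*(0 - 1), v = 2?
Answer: 3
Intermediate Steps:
F = 28 (F = -28*(0 - 1) = -28*(-1) = -7*(-4) = 28)
U(Z, j) = 2 - Z
(U(-1, F)*g)*(-1) = ((2 - 1*(-1))*(-1))*(-1) = ((2 + 1)*(-1))*(-1) = (3*(-1))*(-1) = -3*(-1) = 3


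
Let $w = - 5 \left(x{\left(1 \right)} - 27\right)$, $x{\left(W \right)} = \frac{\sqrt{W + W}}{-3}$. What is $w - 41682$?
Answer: $-41547 + \frac{5 \sqrt{2}}{3} \approx -41545.0$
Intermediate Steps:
$x{\left(W \right)} = - \frac{\sqrt{2} \sqrt{W}}{3}$ ($x{\left(W \right)} = \sqrt{2 W} \left(- \frac{1}{3}\right) = \sqrt{2} \sqrt{W} \left(- \frac{1}{3}\right) = - \frac{\sqrt{2} \sqrt{W}}{3}$)
$w = 135 + \frac{5 \sqrt{2}}{3}$ ($w = - 5 \left(- \frac{\sqrt{2} \sqrt{1}}{3} - 27\right) = - 5 \left(\left(- \frac{1}{3}\right) \sqrt{2} \cdot 1 - 27\right) = - 5 \left(- \frac{\sqrt{2}}{3} - 27\right) = - 5 \left(-27 - \frac{\sqrt{2}}{3}\right) = 135 + \frac{5 \sqrt{2}}{3} \approx 137.36$)
$w - 41682 = \left(135 + \frac{5 \sqrt{2}}{3}\right) - 41682 = -41547 + \frac{5 \sqrt{2}}{3}$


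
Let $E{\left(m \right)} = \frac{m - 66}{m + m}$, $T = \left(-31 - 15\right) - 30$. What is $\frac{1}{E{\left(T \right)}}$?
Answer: $\frac{76}{71} \approx 1.0704$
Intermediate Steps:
$T = -76$ ($T = -46 - 30 = -76$)
$E{\left(m \right)} = \frac{-66 + m}{2 m}$
$\frac{1}{E{\left(T \right)}} = \frac{1}{\frac{1}{2} \frac{1}{-76} \left(-66 - 76\right)} = \frac{1}{\frac{1}{2} \left(- \frac{1}{76}\right) \left(-142\right)} = \frac{1}{\frac{71}{76}} = \frac{76}{71}$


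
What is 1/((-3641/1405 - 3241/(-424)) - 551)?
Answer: -595720/325231899 ≈ -0.0018317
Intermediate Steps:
1/((-3641/1405 - 3241/(-424)) - 551) = 1/((-3641*1/1405 - 3241*(-1/424)) - 551) = 1/((-3641/1405 + 3241/424) - 551) = 1/(3009821/595720 - 551) = 1/(-325231899/595720) = -595720/325231899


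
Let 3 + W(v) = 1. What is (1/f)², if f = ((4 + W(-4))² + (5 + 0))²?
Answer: 1/6561 ≈ 0.00015242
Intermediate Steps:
W(v) = -2 (W(v) = -3 + 1 = -2)
f = 81 (f = ((4 - 2)² + (5 + 0))² = (2² + 5)² = (4 + 5)² = 9² = 81)
(1/f)² = (1/81)² = 1/6561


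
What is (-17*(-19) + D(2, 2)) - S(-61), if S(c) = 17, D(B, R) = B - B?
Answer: 306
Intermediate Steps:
D(B, R) = 0
(-17*(-19) + D(2, 2)) - S(-61) = (-17*(-19) + 0) - 1*17 = (323 + 0) - 17 = 323 - 17 = 306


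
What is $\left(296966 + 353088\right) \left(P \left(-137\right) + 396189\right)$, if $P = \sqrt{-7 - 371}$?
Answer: $257544244206 - 267172194 i \sqrt{42} \approx 2.5754 \cdot 10^{11} - 1.7315 \cdot 10^{9} i$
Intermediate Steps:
$P = 3 i \sqrt{42}$ ($P = \sqrt{-378} = 3 i \sqrt{42} \approx 19.442 i$)
$\left(296966 + 353088\right) \left(P \left(-137\right) + 396189\right) = \left(296966 + 353088\right) \left(3 i \sqrt{42} \left(-137\right) + 396189\right) = 650054 \left(- 411 i \sqrt{42} + 396189\right) = 650054 \left(396189 - 411 i \sqrt{42}\right) = 257544244206 - 267172194 i \sqrt{42}$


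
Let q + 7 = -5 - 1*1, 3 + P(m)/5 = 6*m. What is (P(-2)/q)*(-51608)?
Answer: -3870600/13 ≈ -2.9774e+5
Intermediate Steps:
P(m) = -15 + 30*m (P(m) = -15 + 5*(6*m) = -15 + 30*m)
q = -13 (q = -7 + (-5 - 1*1) = -7 + (-5 - 1) = -7 - 6 = -13)
(P(-2)/q)*(-51608) = ((-15 + 30*(-2))/(-13))*(-51608) = ((-15 - 60)*(-1/13))*(-51608) = -75*(-1/13)*(-51608) = (75/13)*(-51608) = -3870600/13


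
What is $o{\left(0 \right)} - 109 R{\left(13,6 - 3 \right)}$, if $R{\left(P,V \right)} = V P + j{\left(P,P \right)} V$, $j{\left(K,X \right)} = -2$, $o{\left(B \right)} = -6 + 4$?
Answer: $-3599$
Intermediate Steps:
$o{\left(B \right)} = -2$
$R{\left(P,V \right)} = - 2 V + P V$ ($R{\left(P,V \right)} = V P - 2 V = P V - 2 V = - 2 V + P V$)
$o{\left(0 \right)} - 109 R{\left(13,6 - 3 \right)} = -2 - 109 \left(6 - 3\right) \left(-2 + 13\right) = -2 - 109 \left(6 - 3\right) 11 = -2 - 109 \cdot 3 \cdot 11 = -2 - 3597 = -3599$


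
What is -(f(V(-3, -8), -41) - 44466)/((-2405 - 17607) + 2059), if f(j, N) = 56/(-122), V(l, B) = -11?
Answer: -2712454/1095133 ≈ -2.4768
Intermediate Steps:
f(j, N) = -28/61 (f(j, N) = 56*(-1/122) = -28/61)
-(f(V(-3, -8), -41) - 44466)/((-2405 - 17607) + 2059) = -(-28/61 - 44466)/((-2405 - 17607) + 2059) = -(-2712454)/(61*(-20012 + 2059)) = -(-2712454)/(61*(-17953)) = -(-2712454)*(-1)/(61*17953) = -1*2712454/1095133 = -2712454/1095133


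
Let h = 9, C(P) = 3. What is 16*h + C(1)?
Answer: 147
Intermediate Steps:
16*h + C(1) = 16*9 + 3 = 144 + 3 = 147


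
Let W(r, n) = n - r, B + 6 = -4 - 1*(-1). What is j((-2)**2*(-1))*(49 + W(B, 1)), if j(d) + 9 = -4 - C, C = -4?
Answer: -531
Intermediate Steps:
B = -9 (B = -6 + (-4 - 1*(-1)) = -6 + (-4 + 1) = -6 - 3 = -9)
j(d) = -9 (j(d) = -9 + (-4 - 1*(-4)) = -9 + (-4 + 4) = -9 + 0 = -9)
j((-2)**2*(-1))*(49 + W(B, 1)) = -9*(49 + (1 - 1*(-9))) = -9*(49 + (1 + 9)) = -9*(49 + 10) = -9*59 = -531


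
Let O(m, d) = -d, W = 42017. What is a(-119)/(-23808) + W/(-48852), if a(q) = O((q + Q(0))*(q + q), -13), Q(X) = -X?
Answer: -83414651/96922368 ≈ -0.86063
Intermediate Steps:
a(q) = 13 (a(q) = -1*(-13) = 13)
a(-119)/(-23808) + W/(-48852) = 13/(-23808) + 42017/(-48852) = 13*(-1/23808) + 42017*(-1/48852) = -13/23808 - 42017/48852 = -83414651/96922368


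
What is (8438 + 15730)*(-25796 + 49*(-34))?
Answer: -663701616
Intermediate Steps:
(8438 + 15730)*(-25796 + 49*(-34)) = 24168*(-25796 - 1666) = 24168*(-27462) = -663701616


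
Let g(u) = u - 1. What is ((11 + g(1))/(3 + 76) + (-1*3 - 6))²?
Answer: 490000/6241 ≈ 78.513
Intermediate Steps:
g(u) = -1 + u
((11 + g(1))/(3 + 76) + (-1*3 - 6))² = ((11 + (-1 + 1))/(3 + 76) + (-1*3 - 6))² = ((11 + 0)/79 + (-3 - 6))² = (11*(1/79) - 9)² = (11/79 - 9)² = (-700/79)² = 490000/6241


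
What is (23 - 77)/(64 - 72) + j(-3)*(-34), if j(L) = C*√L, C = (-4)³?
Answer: 27/4 + 2176*I*√3 ≈ 6.75 + 3768.9*I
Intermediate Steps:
C = -64
j(L) = -64*√L
(23 - 77)/(64 - 72) + j(-3)*(-34) = (23 - 77)/(64 - 72) - 64*I*√3*(-34) = -54/(-8) - 64*I*√3*(-34) = -54*(-⅛) - 64*I*√3*(-34) = 27/4 + 2176*I*√3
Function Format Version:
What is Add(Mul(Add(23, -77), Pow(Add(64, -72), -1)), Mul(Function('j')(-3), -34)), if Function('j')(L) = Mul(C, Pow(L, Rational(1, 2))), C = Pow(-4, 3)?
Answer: Add(Rational(27, 4), Mul(2176, I, Pow(3, Rational(1, 2)))) ≈ Add(6.7500, Mul(3768.9, I))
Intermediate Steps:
C = -64
Function('j')(L) = Mul(-64, Pow(L, Rational(1, 2)))
Add(Mul(Add(23, -77), Pow(Add(64, -72), -1)), Mul(Function('j')(-3), -34)) = Add(Mul(Add(23, -77), Pow(Add(64, -72), -1)), Mul(Mul(-64, Pow(-3, Rational(1, 2))), -34)) = Add(Mul(-54, Pow(-8, -1)), Mul(Mul(-64, Mul(I, Pow(3, Rational(1, 2)))), -34)) = Add(Mul(-54, Rational(-1, 8)), Mul(Mul(-64, I, Pow(3, Rational(1, 2))), -34)) = Add(Rational(27, 4), Mul(2176, I, Pow(3, Rational(1, 2))))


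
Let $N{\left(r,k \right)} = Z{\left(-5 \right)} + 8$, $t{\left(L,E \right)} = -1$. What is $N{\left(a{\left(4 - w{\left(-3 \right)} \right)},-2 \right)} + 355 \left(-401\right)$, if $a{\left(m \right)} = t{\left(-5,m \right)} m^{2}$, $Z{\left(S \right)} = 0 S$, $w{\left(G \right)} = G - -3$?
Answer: $-142347$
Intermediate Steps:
$w{\left(G \right)} = 3 + G$ ($w{\left(G \right)} = G + 3 = 3 + G$)
$Z{\left(S \right)} = 0$
$a{\left(m \right)} = - m^{2}$
$N{\left(r,k \right)} = 8$ ($N{\left(r,k \right)} = 0 + 8 = 8$)
$N{\left(a{\left(4 - w{\left(-3 \right)} \right)},-2 \right)} + 355 \left(-401\right) = 8 + 355 \left(-401\right) = 8 - 142355 = -142347$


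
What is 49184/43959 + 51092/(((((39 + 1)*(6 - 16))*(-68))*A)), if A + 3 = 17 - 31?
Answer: 5124182093/5081660400 ≈ 1.0084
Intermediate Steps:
A = -17 (A = -3 + (17 - 31) = -3 - 14 = -17)
49184/43959 + 51092/(((((39 + 1)*(6 - 16))*(-68))*A)) = 49184/43959 + 51092/(((((39 + 1)*(6 - 16))*(-68))*(-17))) = 49184*(1/43959) + 51092/((((40*(-10))*(-68))*(-17))) = 49184/43959 + 51092/((-400*(-68)*(-17))) = 49184/43959 + 51092/((27200*(-17))) = 49184/43959 + 51092/(-462400) = 49184/43959 + 51092*(-1/462400) = 49184/43959 - 12773/115600 = 5124182093/5081660400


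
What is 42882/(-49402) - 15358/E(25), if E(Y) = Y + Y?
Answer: -190215004/617525 ≈ -308.03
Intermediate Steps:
E(Y) = 2*Y
42882/(-49402) - 15358/E(25) = 42882/(-49402) - 15358/(2*25) = 42882*(-1/49402) - 15358/50 = -21441/24701 - 15358*1/50 = -21441/24701 - 7679/25 = -190215004/617525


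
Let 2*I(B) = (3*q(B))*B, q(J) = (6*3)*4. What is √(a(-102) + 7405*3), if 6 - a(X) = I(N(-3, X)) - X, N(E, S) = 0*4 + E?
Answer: √22443 ≈ 149.81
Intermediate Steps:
q(J) = 72 (q(J) = 18*4 = 72)
N(E, S) = E (N(E, S) = 0 + E = E)
I(B) = 108*B (I(B) = ((3*72)*B)/2 = (216*B)/2 = 108*B)
a(X) = 330 + X (a(X) = 6 - (108*(-3) - X) = 6 - (-324 - X) = 6 + (324 + X) = 330 + X)
√(a(-102) + 7405*3) = √((330 - 102) + 7405*3) = √(228 + 22215) = √22443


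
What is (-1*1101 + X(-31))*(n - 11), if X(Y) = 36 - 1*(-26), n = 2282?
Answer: -2359569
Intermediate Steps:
X(Y) = 62 (X(Y) = 36 + 26 = 62)
(-1*1101 + X(-31))*(n - 11) = (-1*1101 + 62)*(2282 - 11) = (-1101 + 62)*2271 = -1039*2271 = -2359569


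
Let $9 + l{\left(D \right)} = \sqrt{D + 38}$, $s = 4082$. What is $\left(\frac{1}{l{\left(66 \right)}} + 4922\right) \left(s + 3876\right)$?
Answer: $39172390 + 692 \sqrt{26} \approx 3.9176 \cdot 10^{7}$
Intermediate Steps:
$l{\left(D \right)} = -9 + \sqrt{38 + D}$ ($l{\left(D \right)} = -9 + \sqrt{D + 38} = -9 + \sqrt{38 + D}$)
$\left(\frac{1}{l{\left(66 \right)}} + 4922\right) \left(s + 3876\right) = \left(\frac{1}{-9 + \sqrt{38 + 66}} + 4922\right) \left(4082 + 3876\right) = \left(\frac{1}{-9 + \sqrt{104}} + 4922\right) 7958 = \left(\frac{1}{-9 + 2 \sqrt{26}} + 4922\right) 7958 = \left(4922 + \frac{1}{-9 + 2 \sqrt{26}}\right) 7958 = 39169276 + \frac{7958}{-9 + 2 \sqrt{26}}$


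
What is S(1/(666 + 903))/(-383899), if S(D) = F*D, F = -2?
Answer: 2/602337531 ≈ 3.3204e-9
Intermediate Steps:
S(D) = -2*D
S(1/(666 + 903))/(-383899) = -2/(666 + 903)/(-383899) = -2/1569*(-1/383899) = 2/602337531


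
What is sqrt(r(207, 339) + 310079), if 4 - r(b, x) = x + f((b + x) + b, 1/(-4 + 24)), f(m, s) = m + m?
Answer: sqrt(308238) ≈ 555.19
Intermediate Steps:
f(m, s) = 2*m
r(b, x) = 4 - 4*b - 3*x (r(b, x) = 4 - (x + 2*((b + x) + b)) = 4 - (x + 2*(x + 2*b)) = 4 - (x + (2*x + 4*b)) = 4 - (3*x + 4*b) = 4 + (-4*b - 3*x) = 4 - 4*b - 3*x)
sqrt(r(207, 339) + 310079) = sqrt((4 - 4*207 - 3*339) + 310079) = sqrt((4 - 828 - 1017) + 310079) = sqrt(-1841 + 310079) = sqrt(308238)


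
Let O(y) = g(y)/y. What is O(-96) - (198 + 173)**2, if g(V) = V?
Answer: -137640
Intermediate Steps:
O(y) = 1 (O(y) = y/y = 1)
O(-96) - (198 + 173)**2 = 1 - (198 + 173)**2 = 1 - 1*371**2 = 1 - 1*137641 = 1 - 137641 = -137640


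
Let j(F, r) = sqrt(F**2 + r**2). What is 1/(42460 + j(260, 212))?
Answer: 10615/450684764 - sqrt(7034)/450684764 ≈ 2.3367e-5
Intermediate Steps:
1/(42460 + j(260, 212)) = 1/(42460 + sqrt(260**2 + 212**2)) = 1/(42460 + sqrt(67600 + 44944)) = 1/(42460 + sqrt(112544)) = 1/(42460 + 4*sqrt(7034))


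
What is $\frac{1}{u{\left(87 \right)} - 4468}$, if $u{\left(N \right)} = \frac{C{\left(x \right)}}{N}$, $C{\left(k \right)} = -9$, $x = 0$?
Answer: $- \frac{29}{129575} \approx -0.00022381$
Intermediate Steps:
$u{\left(N \right)} = - \frac{9}{N}$
$\frac{1}{u{\left(87 \right)} - 4468} = \frac{1}{- \frac{9}{87} - 4468} = \frac{1}{\left(-9\right) \frac{1}{87} - 4468} = \frac{1}{- \frac{3}{29} - 4468} = \frac{1}{- \frac{129575}{29}} = - \frac{29}{129575}$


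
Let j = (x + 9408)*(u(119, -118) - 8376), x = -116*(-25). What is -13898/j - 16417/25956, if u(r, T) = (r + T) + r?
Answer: -69493759297/109896458112 ≈ -0.63236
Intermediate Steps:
x = 2900
u(r, T) = T + 2*r (u(r, T) = (T + r) + r = T + 2*r)
j = -101614848 (j = (2900 + 9408)*((-118 + 2*119) - 8376) = 12308*((-118 + 238) - 8376) = 12308*(120 - 8376) = 12308*(-8256) = -101614848)
-13898/j - 16417/25956 = -13898/(-101614848) - 16417/25956 = -13898*(-1/101614848) - 16417*1/25956 = 6949/50807424 - 16417/25956 = -69493759297/109896458112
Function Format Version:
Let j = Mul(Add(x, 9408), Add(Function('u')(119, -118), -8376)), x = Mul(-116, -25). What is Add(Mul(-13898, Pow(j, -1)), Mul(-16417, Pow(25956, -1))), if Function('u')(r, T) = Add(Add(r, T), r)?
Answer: Rational(-69493759297, 109896458112) ≈ -0.63236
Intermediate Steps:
x = 2900
Function('u')(r, T) = Add(T, Mul(2, r)) (Function('u')(r, T) = Add(Add(T, r), r) = Add(T, Mul(2, r)))
j = -101614848 (j = Mul(Add(2900, 9408), Add(Add(-118, Mul(2, 119)), -8376)) = Mul(12308, Add(Add(-118, 238), -8376)) = Mul(12308, Add(120, -8376)) = Mul(12308, -8256) = -101614848)
Add(Mul(-13898, Pow(j, -1)), Mul(-16417, Pow(25956, -1))) = Add(Mul(-13898, Pow(-101614848, -1)), Mul(-16417, Pow(25956, -1))) = Add(Mul(-13898, Rational(-1, 101614848)), Mul(-16417, Rational(1, 25956))) = Add(Rational(6949, 50807424), Rational(-16417, 25956)) = Rational(-69493759297, 109896458112)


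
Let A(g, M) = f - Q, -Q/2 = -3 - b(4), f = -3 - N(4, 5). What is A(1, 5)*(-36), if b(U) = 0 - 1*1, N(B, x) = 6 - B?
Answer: 324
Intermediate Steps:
b(U) = -1 (b(U) = 0 - 1 = -1)
f = -5 (f = -3 - (6 - 1*4) = -3 - (6 - 4) = -3 - 1*2 = -3 - 2 = -5)
Q = 4 (Q = -2*(-3 - 1*(-1)) = -2*(-3 + 1) = -2*(-2) = 4)
A(g, M) = -9 (A(g, M) = -5 - 1*4 = -5 - 4 = -9)
A(1, 5)*(-36) = -9*(-36) = 324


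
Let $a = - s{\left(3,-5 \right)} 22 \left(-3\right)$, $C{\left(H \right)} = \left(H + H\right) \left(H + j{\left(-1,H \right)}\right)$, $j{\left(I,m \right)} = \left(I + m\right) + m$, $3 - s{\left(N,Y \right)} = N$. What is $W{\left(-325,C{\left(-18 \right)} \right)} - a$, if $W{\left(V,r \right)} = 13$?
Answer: $13$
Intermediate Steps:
$s{\left(N,Y \right)} = 3 - N$
$j{\left(I,m \right)} = I + 2 m$
$C{\left(H \right)} = 2 H \left(-1 + 3 H\right)$ ($C{\left(H \right)} = \left(H + H\right) \left(H + \left(-1 + 2 H\right)\right) = 2 H \left(-1 + 3 H\right)$)
$a = 0$ ($a = - (3 - 3) 22 \left(-3\right) = \left(-1\right) 0 \cdot 22 \left(-3\right) = 0 \cdot 22 \left(-3\right) = 0 \left(-3\right) = 0$)
$W{\left(-325,C{\left(-18 \right)} \right)} - a = 13 - 0 = 13 + 0 = 13$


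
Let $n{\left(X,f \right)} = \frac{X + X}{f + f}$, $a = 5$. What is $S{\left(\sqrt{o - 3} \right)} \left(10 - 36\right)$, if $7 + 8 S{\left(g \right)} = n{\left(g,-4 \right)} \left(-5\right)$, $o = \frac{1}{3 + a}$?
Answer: $\frac{91}{4} - \frac{65 i \sqrt{46}}{64} \approx 22.75 - 6.8883 i$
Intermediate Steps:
$n{\left(X,f \right)} = \frac{X}{f}$ ($n{\left(X,f \right)} = \frac{2 X}{2 f} = 2 X \frac{1}{2 f} = \frac{X}{f}$)
$o = \frac{1}{8}$ ($o = \frac{1}{3 + 5} = \frac{1}{8} \approx 0.125$)
$S{\left(g \right)} = - \frac{7}{8} + \frac{5 g}{32}$ ($S{\left(g \right)} = - \frac{7}{8} + \frac{\frac{g}{-4} \left(-5\right)}{8} = - \frac{7}{8} + \frac{g \left(- \frac{1}{4}\right) \left(-5\right)}{8} = - \frac{7}{8} + \frac{- \frac{g}{4} \left(-5\right)}{8} = - \frac{7}{8} + \frac{\frac{5}{4} g}{8} = - \frac{7}{8} + \frac{5 g}{32}$)
$S{\left(\sqrt{o - 3} \right)} \left(10 - 36\right) = \left(- \frac{7}{8} + \frac{5 \sqrt{\frac{1}{8} - 3}}{32}\right) \left(10 - 36\right) = \left(- \frac{7}{8} + \frac{5 \sqrt{- \frac{23}{8}}}{32}\right) \left(-26\right) = \left(- \frac{7}{8} + \frac{5 \frac{i \sqrt{46}}{4}}{32}\right) \left(-26\right) = \left(- \frac{7}{8} + \frac{5 i \sqrt{46}}{128}\right) \left(-26\right) = \frac{91}{4} - \frac{65 i \sqrt{46}}{64}$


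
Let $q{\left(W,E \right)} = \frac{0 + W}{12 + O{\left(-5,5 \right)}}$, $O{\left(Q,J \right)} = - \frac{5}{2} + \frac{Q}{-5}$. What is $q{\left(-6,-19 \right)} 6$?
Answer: $- \frac{24}{7} \approx -3.4286$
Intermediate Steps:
$O{\left(Q,J \right)} = - \frac{5}{2} - \frac{Q}{5}$ ($O{\left(Q,J \right)} = \left(-5\right) \frac{1}{2} + Q \left(- \frac{1}{5}\right) = - \frac{5}{2} - \frac{Q}{5}$)
$q{\left(W,E \right)} = \frac{2 W}{21}$ ($q{\left(W,E \right)} = \frac{0 + W}{12 - \frac{3}{2}} = \frac{W}{12 + \left(- \frac{5}{2} + 1\right)} = \frac{W}{12 - \frac{3}{2}} = \frac{W}{\frac{21}{2}} = W \frac{2}{21} = \frac{2 W}{21}$)
$q{\left(-6,-19 \right)} 6 = \frac{2}{21} \left(-6\right) 6 = \left(- \frac{4}{7}\right) 6 = - \frac{24}{7}$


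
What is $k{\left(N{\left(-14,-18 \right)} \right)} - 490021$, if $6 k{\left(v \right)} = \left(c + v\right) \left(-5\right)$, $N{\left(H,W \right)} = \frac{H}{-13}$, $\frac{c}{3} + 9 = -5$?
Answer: $- \frac{19109489}{39} \approx -4.8999 \cdot 10^{5}$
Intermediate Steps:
$c = -42$ ($c = -27 + 3 \left(-5\right) = -27 - 15 = -42$)
$N{\left(H,W \right)} = - \frac{H}{13}$ ($N{\left(H,W \right)} = H \left(- \frac{1}{13}\right) = - \frac{H}{13}$)
$k{\left(v \right)} = 35 - \frac{5 v}{6}$ ($k{\left(v \right)} = \frac{\left(-42 + v\right) \left(-5\right)}{6} = \frac{210 - 5 v}{6} = 35 - \frac{5 v}{6}$)
$k{\left(N{\left(-14,-18 \right)} \right)} - 490021 = \left(35 - \frac{5 \left(\left(- \frac{1}{13}\right) \left(-14\right)\right)}{6}\right) - 490021 = \left(35 - \frac{35}{39}\right) - 490021 = \frac{1330}{39} - 490021 = - \frac{19109489}{39}$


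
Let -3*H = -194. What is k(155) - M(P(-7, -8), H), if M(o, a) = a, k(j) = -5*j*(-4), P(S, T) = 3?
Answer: 9106/3 ≈ 3035.3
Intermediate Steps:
k(j) = 20*j
H = 194/3 (H = -⅓*(-194) = 194/3 ≈ 64.667)
k(155) - M(P(-7, -8), H) = 20*155 - 1*194/3 = 3100 - 194/3 = 9106/3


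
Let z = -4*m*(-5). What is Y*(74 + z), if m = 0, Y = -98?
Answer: -7252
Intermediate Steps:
z = 0 (z = -4*0*(-5) = 0*(-5) = 0)
Y*(74 + z) = -98*(74 + 0) = -98*74 = -7252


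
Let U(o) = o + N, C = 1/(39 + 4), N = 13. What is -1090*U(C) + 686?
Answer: -580902/43 ≈ -13509.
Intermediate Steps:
C = 1/43 ≈ 0.023256
U(o) = 13 + o (U(o) = o + 13 = 13 + o)
-1090*U(C) + 686 = -1090*(13 + 1/43) + 686 = -1090*560/43 + 686 = -610400/43 + 686 = -580902/43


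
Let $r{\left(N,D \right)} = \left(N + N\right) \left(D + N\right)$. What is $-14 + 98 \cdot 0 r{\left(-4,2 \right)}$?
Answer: $-14$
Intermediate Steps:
$r{\left(N,D \right)} = 2 N \left(D + N\right)$
$-14 + 98 \cdot 0 r{\left(-4,2 \right)} = -14 + 98 \cdot 0 \cdot 2 \left(-4\right) \left(2 - 4\right) = -14 + 98 \cdot 0 \cdot 2 \left(-4\right) \left(-2\right) = -14 + 98 \cdot 0 \cdot 16 = -14 + 98 \cdot 0 = -14 + 0 = -14$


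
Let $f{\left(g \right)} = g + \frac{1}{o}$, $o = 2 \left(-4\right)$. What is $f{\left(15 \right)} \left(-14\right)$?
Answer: $- \frac{833}{4} \approx -208.25$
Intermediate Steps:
$o = -8$
$f{\left(g \right)} = - \frac{1}{8} + g$ ($f{\left(g \right)} = g + \frac{1}{-8} = g - \frac{1}{8} = - \frac{1}{8} + g$)
$f{\left(15 \right)} \left(-14\right) = \left(- \frac{1}{8} + 15\right) \left(-14\right) = \frac{119}{8} \left(-14\right) = - \frac{833}{4}$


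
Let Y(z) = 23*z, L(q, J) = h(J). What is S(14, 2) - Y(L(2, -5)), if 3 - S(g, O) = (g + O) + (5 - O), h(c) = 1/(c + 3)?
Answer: -9/2 ≈ -4.5000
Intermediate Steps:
h(c) = 1/(3 + c)
L(q, J) = 1/(3 + J)
S(g, O) = -2 - g (S(g, O) = 3 - ((g + O) + (5 - O)) = 3 - ((O + g) + (5 - O)) = 3 - (5 + g) = 3 + (-5 - g) = -2 - g)
S(14, 2) - Y(L(2, -5)) = (-2 - 1*14) - 23/(3 - 5) = (-2 - 14) - 23/(-2) = -16 - 23*(-1)/2 = -16 - 1*(-23/2) = -16 + 23/2 = -9/2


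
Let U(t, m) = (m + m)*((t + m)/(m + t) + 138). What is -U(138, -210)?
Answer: 58380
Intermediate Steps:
U(t, m) = 278*m (U(t, m) = (2*m)*((m + t)/(m + t) + 138) = (2*m)*(1 + 138) = (2*m)*139 = 278*m)
-U(138, -210) = -278*(-210) = -1*(-58380) = 58380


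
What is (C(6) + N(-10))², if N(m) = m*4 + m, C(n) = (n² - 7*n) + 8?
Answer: 2304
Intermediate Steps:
C(n) = 8 + n² - 7*n
N(m) = 5*m (N(m) = 4*m + m = 5*m)
(C(6) + N(-10))² = ((8 + 6² - 7*6) + 5*(-10))² = ((8 + 36 - 42) - 50)² = (2 - 50)² = (-48)² = 2304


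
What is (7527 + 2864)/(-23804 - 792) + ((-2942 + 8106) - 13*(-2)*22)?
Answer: 141072265/24596 ≈ 5735.6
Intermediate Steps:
(7527 + 2864)/(-23804 - 792) + ((-2942 + 8106) - 13*(-2)*22) = 10391/(-24596) + (5164 + 26*22) = 10391*(-1/24596) + (5164 + 572) = -10391/24596 + 5736 = 141072265/24596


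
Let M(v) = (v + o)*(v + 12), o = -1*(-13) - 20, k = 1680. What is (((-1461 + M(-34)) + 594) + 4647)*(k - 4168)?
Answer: -11648816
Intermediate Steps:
o = -7 (o = 13 - 20 = -7)
M(v) = (-7 + v)*(12 + v) (M(v) = (v - 7)*(v + 12) = (-7 + v)*(12 + v))
(((-1461 + M(-34)) + 594) + 4647)*(k - 4168) = (((-1461 + (-84 + (-34)² + 5*(-34))) + 594) + 4647)*(1680 - 4168) = (((-1461 + (-84 + 1156 - 170)) + 594) + 4647)*(-2488) = (((-1461 + 902) + 594) + 4647)*(-2488) = ((-559 + 594) + 4647)*(-2488) = (35 + 4647)*(-2488) = 4682*(-2488) = -11648816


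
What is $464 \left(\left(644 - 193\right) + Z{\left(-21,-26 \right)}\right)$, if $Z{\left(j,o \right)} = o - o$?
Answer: $209264$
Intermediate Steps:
$Z{\left(j,o \right)} = 0$
$464 \left(\left(644 - 193\right) + Z{\left(-21,-26 \right)}\right) = 464 \left(\left(644 - 193\right) + 0\right) = 464 \left(451 + 0\right) = 464 \cdot 451 = 209264$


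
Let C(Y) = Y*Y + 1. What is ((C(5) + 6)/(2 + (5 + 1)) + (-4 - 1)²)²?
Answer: 841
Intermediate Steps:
C(Y) = 1 + Y² (C(Y) = Y² + 1 = 1 + Y²)
((C(5) + 6)/(2 + (5 + 1)) + (-4 - 1)²)² = (((1 + 5²) + 6)/(2 + (5 + 1)) + (-4 - 1)²)² = (((1 + 25) + 6)/(2 + 6) + (-5)²)² = ((26 + 6)/8 + 25)² = (32*(⅛) + 25)² = (4 + 25)² = 29² = 841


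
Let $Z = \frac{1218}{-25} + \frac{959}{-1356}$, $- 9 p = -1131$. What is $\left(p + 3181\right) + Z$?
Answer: $\frac{110420417}{33900} \approx 3257.2$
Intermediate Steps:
$p = \frac{377}{3}$ ($p = \left(- \frac{1}{9}\right) \left(-1131\right) = \frac{377}{3} \approx 125.67$)
$Z = - \frac{1675583}{33900}$ ($Z = 1218 \left(- \frac{1}{25}\right) + 959 \left(- \frac{1}{1356}\right) = - \frac{1218}{25} - \frac{959}{1356} = - \frac{1675583}{33900} \approx -49.427$)
$\left(p + 3181\right) + Z = \left(\frac{377}{3} + 3181\right) - \frac{1675583}{33900} = \frac{9920}{3} - \frac{1675583}{33900} = \frac{110420417}{33900}$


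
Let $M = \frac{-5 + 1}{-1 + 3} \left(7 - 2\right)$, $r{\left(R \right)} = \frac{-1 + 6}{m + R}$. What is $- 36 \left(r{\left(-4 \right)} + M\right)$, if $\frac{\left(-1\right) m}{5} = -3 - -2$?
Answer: $180$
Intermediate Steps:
$m = 5$ ($m = - 5 \left(-3 - -2\right) = - 5 \left(-3 + 2\right) = \left(-5\right) \left(-1\right) = 5$)
$r{\left(R \right)} = \frac{5}{5 + R}$ ($r{\left(R \right)} = \frac{-1 + 6}{5 + R} = \frac{5}{5 + R}$)
$M = -10$ ($M = - \frac{4}{2} \cdot 5 = \left(-4\right) \frac{1}{2} \cdot 5 = \left(-2\right) 5 = -10$)
$- 36 \left(r{\left(-4 \right)} + M\right) = - 36 \left(\frac{5}{5 - 4} - 10\right) = - 36 \left(\frac{5}{1} - 10\right) = - 36 \left(5 \cdot 1 - 10\right) = - 36 \left(5 - 10\right) = \left(-36\right) \left(-5\right) = 180$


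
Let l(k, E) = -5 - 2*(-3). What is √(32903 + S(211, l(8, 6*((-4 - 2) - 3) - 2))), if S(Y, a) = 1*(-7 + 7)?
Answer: √32903 ≈ 181.39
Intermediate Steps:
l(k, E) = 1 (l(k, E) = -5 + 6 = 1)
S(Y, a) = 0 (S(Y, a) = 1*0 = 0)
√(32903 + S(211, l(8, 6*((-4 - 2) - 3) - 2))) = √(32903 + 0) = √32903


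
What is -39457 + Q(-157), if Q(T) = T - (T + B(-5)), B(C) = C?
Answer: -39452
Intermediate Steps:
Q(T) = 5 (Q(T) = T - (T - 5) = T - (-5 + T) = T + (5 - T) = 5)
-39457 + Q(-157) = -39457 + 5 = -39452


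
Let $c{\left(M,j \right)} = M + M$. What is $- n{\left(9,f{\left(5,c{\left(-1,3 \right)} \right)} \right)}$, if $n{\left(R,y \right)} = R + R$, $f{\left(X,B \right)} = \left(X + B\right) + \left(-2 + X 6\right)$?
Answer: $-18$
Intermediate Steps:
$c{\left(M,j \right)} = 2 M$
$f{\left(X,B \right)} = -2 + B + 7 X$ ($f{\left(X,B \right)} = \left(B + X\right) + \left(-2 + 6 X\right) = -2 + B + 7 X$)
$n{\left(R,y \right)} = 2 R$
$- n{\left(9,f{\left(5,c{\left(-1,3 \right)} \right)} \right)} = - 2 \cdot 9 = \left(-1\right) 18 = -18$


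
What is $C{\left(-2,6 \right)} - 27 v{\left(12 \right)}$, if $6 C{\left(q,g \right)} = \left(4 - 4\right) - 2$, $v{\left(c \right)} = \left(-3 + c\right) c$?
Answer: $- \frac{8749}{3} \approx -2916.3$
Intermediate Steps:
$v{\left(c \right)} = c \left(-3 + c\right)$
$C{\left(q,g \right)} = - \frac{1}{3}$ ($C{\left(q,g \right)} = \frac{\left(4 - 4\right) - 2}{6} = \frac{0 - 2}{6} = \frac{1}{6} \left(-2\right) = - \frac{1}{3}$)
$C{\left(-2,6 \right)} - 27 v{\left(12 \right)} = - \frac{1}{3} - 27 \cdot 12 \left(-3 + 12\right) = - \frac{1}{3} - 27 \cdot 12 \cdot 9 = - \frac{1}{3} - 2916 = - \frac{8749}{3}$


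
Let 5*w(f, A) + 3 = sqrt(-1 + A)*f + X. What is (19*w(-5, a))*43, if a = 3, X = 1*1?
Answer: -1634/5 - 817*sqrt(2) ≈ -1482.2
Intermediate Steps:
X = 1
w(f, A) = -2/5 + f*sqrt(-1 + A)/5 (w(f, A) = -3/5 + (sqrt(-1 + A)*f + 1)/5 = -3/5 + (f*sqrt(-1 + A) + 1)/5 = -3/5 + (1 + f*sqrt(-1 + A))/5 = -3/5 + (1/5 + f*sqrt(-1 + A)/5) = -2/5 + f*sqrt(-1 + A)/5)
(19*w(-5, a))*43 = (19*(-2/5 + (1/5)*(-5)*sqrt(-1 + 3)))*43 = (19*(-2/5 + (1/5)*(-5)*sqrt(2)))*43 = (19*(-2/5 - sqrt(2)))*43 = (-38/5 - 19*sqrt(2))*43 = -1634/5 - 817*sqrt(2)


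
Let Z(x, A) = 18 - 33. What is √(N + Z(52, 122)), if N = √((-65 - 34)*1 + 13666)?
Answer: √(-15 + √13567) ≈ 10.074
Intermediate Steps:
Z(x, A) = -15
N = √13567 (N = √(-99*1 + 13666) = √(-99 + 13666) = √13567 ≈ 116.48)
√(N + Z(52, 122)) = √(√13567 - 15) = √(-15 + √13567)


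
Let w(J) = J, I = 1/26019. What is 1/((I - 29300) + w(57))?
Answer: -26019/760873616 ≈ -3.4196e-5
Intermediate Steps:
I = 1/26019 ≈ 3.8433e-5
1/((I - 29300) + w(57)) = 1/((1/26019 - 29300) + 57) = 1/(-762356699/26019 + 57) = 1/(-760873616/26019) = -26019/760873616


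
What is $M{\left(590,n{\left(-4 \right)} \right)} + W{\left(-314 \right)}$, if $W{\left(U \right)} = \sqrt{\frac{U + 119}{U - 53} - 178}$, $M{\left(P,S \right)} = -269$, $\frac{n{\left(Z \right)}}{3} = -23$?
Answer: $-269 + \frac{i \sqrt{23903077}}{367} \approx -269.0 + 13.322 i$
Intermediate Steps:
$n{\left(Z \right)} = -69$ ($n{\left(Z \right)} = 3 \left(-23\right) = -69$)
$W{\left(U \right)} = \sqrt{-178 + \frac{119 + U}{-53 + U}}$ ($W{\left(U \right)} = \sqrt{\frac{119 + U}{-53 + U} - 178} = \sqrt{-178 + \frac{119 + U}{-53 + U}}$)
$M{\left(590,n{\left(-4 \right)} \right)} + W{\left(-314 \right)} = -269 + \sqrt{\frac{9553 - -55578}{-53 - 314}} = -269 + \sqrt{\frac{9553 + 55578}{-367}} = -269 + \sqrt{\left(- \frac{1}{367}\right) 65131} = -269 + \sqrt{- \frac{65131}{367}} = -269 + \frac{i \sqrt{23903077}}{367}$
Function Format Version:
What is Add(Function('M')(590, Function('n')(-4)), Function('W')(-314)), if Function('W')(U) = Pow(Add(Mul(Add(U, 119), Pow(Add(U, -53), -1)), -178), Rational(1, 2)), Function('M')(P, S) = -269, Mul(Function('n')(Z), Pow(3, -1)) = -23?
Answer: Add(-269, Mul(Rational(1, 367), I, Pow(23903077, Rational(1, 2)))) ≈ Add(-269.00, Mul(13.322, I))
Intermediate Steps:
Function('n')(Z) = -69 (Function('n')(Z) = Mul(3, -23) = -69)
Function('W')(U) = Pow(Add(-178, Mul(Pow(Add(-53, U), -1), Add(119, U))), Rational(1, 2)) (Function('W')(U) = Pow(Add(Mul(Add(119, U), Pow(Add(-53, U), -1)), -178), Rational(1, 2)) = Pow(Add(Mul(Pow(Add(-53, U), -1), Add(119, U)), -178), Rational(1, 2)) = Pow(Add(-178, Mul(Pow(Add(-53, U), -1), Add(119, U))), Rational(1, 2)))
Add(Function('M')(590, Function('n')(-4)), Function('W')(-314)) = Add(-269, Pow(Mul(Pow(Add(-53, -314), -1), Add(9553, Mul(-177, -314))), Rational(1, 2))) = Add(-269, Pow(Mul(Pow(-367, -1), Add(9553, 55578)), Rational(1, 2))) = Add(-269, Pow(Mul(Rational(-1, 367), 65131), Rational(1, 2))) = Add(-269, Pow(Rational(-65131, 367), Rational(1, 2))) = Add(-269, Mul(Rational(1, 367), I, Pow(23903077, Rational(1, 2))))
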